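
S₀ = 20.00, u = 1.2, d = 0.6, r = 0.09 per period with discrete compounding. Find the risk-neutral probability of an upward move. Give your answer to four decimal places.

Risk-neutral probability p = (1 + 0.09 − 0.6)/(1.2 − 0.6) = 0.4900/0.6000 = 0.8167

p = 0.8167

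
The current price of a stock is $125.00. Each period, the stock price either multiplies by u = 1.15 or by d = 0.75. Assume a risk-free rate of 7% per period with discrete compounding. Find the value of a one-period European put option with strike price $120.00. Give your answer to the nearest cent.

Risk-neutral probability p = (1 + 0.07 − 0.75)/(1.15 − 0.75) = 0.3200/0.4000 = 0.8000
Terminal stock prices: S_u = 143.8, S_d = 93.75
Terminal payoffs (K − S): max(-23.75, 0) = 0, max(26.25, 0) = 26.25
Node 0 (S = 125): V_0 = 1/1.07·[0.8000·0.0000 + 0.2000·26.2500] = 4.9065

$4.91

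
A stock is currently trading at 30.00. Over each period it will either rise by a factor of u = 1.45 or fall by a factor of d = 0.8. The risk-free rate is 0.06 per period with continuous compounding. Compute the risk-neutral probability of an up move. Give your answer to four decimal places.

p = 0.4028

Risk-neutral probability p = (e^0.06 − 0.8)/(1.45 − 0.8) = 0.2618/0.6500 = 0.4028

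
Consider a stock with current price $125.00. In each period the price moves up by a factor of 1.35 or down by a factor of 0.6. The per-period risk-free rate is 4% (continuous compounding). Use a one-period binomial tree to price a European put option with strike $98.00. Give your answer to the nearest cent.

Risk-neutral probability p = (e^0.04 − 0.6)/(1.35 − 0.6) = 0.4408/0.7500 = 0.5877
Terminal stock prices: S_u = 168.8, S_d = 75
Terminal payoffs (K − S): max(-70.75, 0) = 0, max(23, 0) = 23
Node 0 (S = 125): V_0 = e^(−0.04)·[0.5877·0.0000 + 0.4123·23.0000] = 9.1100

$9.11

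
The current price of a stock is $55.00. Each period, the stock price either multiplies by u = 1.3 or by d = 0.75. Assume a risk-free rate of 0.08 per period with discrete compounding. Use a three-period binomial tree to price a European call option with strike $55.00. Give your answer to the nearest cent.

$16.33

Risk-neutral probability p = (1 + 0.08 − 0.75)/(1.3 − 0.75) = 0.3300/0.5500 = 0.6000
Terminal stock prices: S_uuu = 120.8, S_uud = 69.71, S_udd = 40.22, S_ddd = 23.2
Terminal payoffs (S − K): max(65.84, 0) = 65.84, max(14.71, 0) = 14.71, max(-14.78, 0) = 0, max(-31.8, 0) = 0
Node uu (S = 92.95): V_uu = 1/1.08·[0.6000·65.8350 + 0.4000·14.7125] = 42.0241
Node ud (S = 53.62): V_ud = 1/1.08·[0.6000·14.7125 + 0.4000·0.0000] = 8.1736
Node dd (S = 30.94): V_dd = 1/1.08·[0.6000·0.0000 + 0.4000·0.0000] = 0.0000
Node u (S = 71.5): V_u = 1/1.08·[0.6000·42.0241 + 0.4000·8.1736] = 26.3740
Node d (S = 41.25): V_d = 1/1.08·[0.6000·8.1736 + 0.4000·0.0000] = 4.5409
Node 0 (S = 55): V_0 = 1/1.08·[0.6000·26.3740 + 0.4000·4.5409] = 16.3340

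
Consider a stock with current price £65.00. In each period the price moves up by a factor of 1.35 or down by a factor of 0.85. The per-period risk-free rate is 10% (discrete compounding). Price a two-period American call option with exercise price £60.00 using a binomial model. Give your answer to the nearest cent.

£18.11

Risk-neutral probability p = (1 + 0.1 − 0.85)/(1.35 − 0.85) = 0.2500/0.5000 = 0.5000
Terminal stock prices: S_uu = 118.5, S_ud = 74.59, S_dd = 46.96
Terminal payoffs (S − K): max(58.46, 0) = 58.46, max(14.59, 0) = 14.59, max(-13.04, 0) = 0
Node u (S = 87.75): continuation = 1/1.1·[0.5000·58.4625 + 0.5000·14.5875] = 33.2045; exercise value = 27.7500 ≤ continuation, so V_u = 33.2045
Node d (S = 55.25): continuation = 1/1.1·[0.5000·14.5875 + 0.5000·0.0000] = 6.6307; exercise value = 0.0000 ≤ continuation, so V_d = 6.6307
Node 0 (S = 65): continuation = 1/1.1·[0.5000·33.2045 + 0.5000·6.6307] = 18.1069; exercise value = 5.0000 ≤ continuation, so V_0 = 18.1069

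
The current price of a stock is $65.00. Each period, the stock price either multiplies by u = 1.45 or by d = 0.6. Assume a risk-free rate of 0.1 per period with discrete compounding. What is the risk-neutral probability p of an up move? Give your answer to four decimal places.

Risk-neutral probability p = (1 + 0.1 − 0.6)/(1.45 − 0.6) = 0.5000/0.8500 = 0.5882

p = 0.5882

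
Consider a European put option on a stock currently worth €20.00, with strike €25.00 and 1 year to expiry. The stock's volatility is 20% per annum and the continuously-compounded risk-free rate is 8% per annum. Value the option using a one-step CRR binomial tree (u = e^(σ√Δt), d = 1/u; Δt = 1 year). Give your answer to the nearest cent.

€3.08

CRR parameters: u = e^(σ√Δt) = e^(0.2·√1) = 1.2214, d = 1/u = 0.8187
Per-period rate: rΔt = 0.08·1 = 0.08, so R = e^0.08 = 1.0833
Risk-neutral probability p = (e^0.08 − 0.8187)/(1.2214 − 0.8187) = 0.2646/0.4027 = 0.6570
Terminal stock prices: S_u = 24.43, S_d = 16.37
Terminal payoffs (K − S): max(0.5719, 0) = 0.5719, max(8.625, 0) = 8.625
Node 0 (S = 20): V_0 = e^(−0.08)·[0.6570·0.5719 + 0.3430·8.6254] = 3.0779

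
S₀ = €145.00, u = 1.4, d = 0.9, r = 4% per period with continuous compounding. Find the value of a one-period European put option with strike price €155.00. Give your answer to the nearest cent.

€16.91

Risk-neutral probability p = (e^0.04 − 0.9)/(1.4 − 0.9) = 0.1408/0.5000 = 0.2816
Terminal stock prices: S_u = 203, S_d = 130.5
Terminal payoffs (K − S): max(-48, 0) = 0, max(24.5, 0) = 24.5
Node 0 (S = 145): V_0 = e^(−0.04)·[0.2816·0.0000 + 0.7184·24.5000] = 16.9102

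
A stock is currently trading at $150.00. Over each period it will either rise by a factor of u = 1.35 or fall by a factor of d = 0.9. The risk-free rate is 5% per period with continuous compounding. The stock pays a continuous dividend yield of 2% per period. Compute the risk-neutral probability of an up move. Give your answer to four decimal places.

p = 0.2899

Per-period risk-free factor R = e^0.05 = 1.0513; dividend-adjusted growth = e^(0.05−0.02) = 1.0305.
Risk-neutral probability p = (1.0305 − 0.9)/(1.35 − 0.9) = 0.1305/0.4500 = 0.2899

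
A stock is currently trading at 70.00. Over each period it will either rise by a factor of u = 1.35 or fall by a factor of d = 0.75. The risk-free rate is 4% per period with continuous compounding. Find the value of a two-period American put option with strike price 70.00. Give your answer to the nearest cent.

8.66

Risk-neutral probability p = (e^0.04 − 0.75)/(1.35 − 0.75) = 0.2908/0.6000 = 0.4847
Terminal stock prices: S_uu = 127.6, S_ud = 70.88, S_dd = 39.38
Terminal payoffs (K − S): max(-57.58, 0) = 0, max(-0.875, 0) = 0, max(30.62, 0) = 30.62
Node u (S = 94.5): continuation = e^(−0.04)·[0.4847·0.0000 + 0.5153·0.0000] = 0.0000; exercise value = 0.0000 ≤ continuation, so V_u = 0.0000
Node d (S = 52.5): continuation = e^(−0.04)·[0.4847·0.0000 + 0.5153·30.6250] = 15.1627; exercise value = 17.5000 > continuation, so V_d = 17.5000 (exercise)
Node 0 (S = 70): continuation = e^(−0.04)·[0.4847·0.0000 + 0.5153·17.5000] = 8.6644; exercise value = 0.0000 ≤ continuation, so V_0 = 8.6644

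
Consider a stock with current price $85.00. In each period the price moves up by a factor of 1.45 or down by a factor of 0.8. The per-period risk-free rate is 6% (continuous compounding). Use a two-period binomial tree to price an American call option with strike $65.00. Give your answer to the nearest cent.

$30.70

Risk-neutral probability p = (e^0.06 − 0.8)/(1.45 − 0.8) = 0.2618/0.6500 = 0.4028
Terminal stock prices: S_uu = 178.7, S_ud = 98.6, S_dd = 54.4
Terminal payoffs (S − K): max(113.7, 0) = 113.7, max(33.6, 0) = 33.6, max(-10.6, 0) = 0
Node u (S = 123.2): continuation = e^(−0.06)·[0.4028·113.7125 + 0.5972·33.6000] = 62.0353; exercise value = 58.2500 ≤ continuation, so V_u = 62.0353
Node d (S = 68): continuation = e^(−0.06)·[0.4028·33.6000 + 0.5972·0.0000] = 12.7467; exercise value = 3.0000 ≤ continuation, so V_d = 12.7467
Node 0 (S = 85): continuation = e^(−0.06)·[0.4028·62.0353 + 0.5972·12.7467] = 30.7029; exercise value = 20.0000 ≤ continuation, so V_0 = 30.7029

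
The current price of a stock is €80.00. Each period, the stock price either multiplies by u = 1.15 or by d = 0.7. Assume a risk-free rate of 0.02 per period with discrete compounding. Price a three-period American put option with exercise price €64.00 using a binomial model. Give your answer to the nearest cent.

€4.11

Risk-neutral probability p = (1 + 0.02 − 0.7)/(1.15 − 0.7) = 0.3200/0.4500 = 0.7111
Terminal stock prices: S_uuu = 121.7, S_uud = 74.06, S_udd = 45.08, S_ddd = 27.44
Terminal payoffs (K − S): max(-57.67, 0) = 0, max(-10.06, 0) = 0, max(18.92, 0) = 18.92, max(36.56, 0) = 36.56
Node uu (S = 105.8): continuation = 1/1.02·[0.7111·0.0000 + 0.2889·0.0000] = 0.0000; exercise value = 0.0000 ≤ continuation, so V_uu = 0.0000
Node ud (S = 64.4): continuation = 1/1.02·[0.7111·0.0000 + 0.2889·18.9200] = 5.3586; exercise value = 0.0000 ≤ continuation, so V_ud = 5.3586
Node dd (S = 39.2): continuation = 1/1.02·[0.7111·18.9200 + 0.2889·36.5600] = 23.5451; exercise value = 24.8000 > continuation, so V_dd = 24.8000 (exercise)
Node u (S = 92): continuation = 1/1.02·[0.7111·0.0000 + 0.2889·5.3586] = 1.5177; exercise value = 0.0000 ≤ continuation, so V_u = 1.5177
Node d (S = 56): continuation = 1/1.02·[0.7111·5.3586 + 0.2889·24.8000] = 10.7598; exercise value = 8.0000 ≤ continuation, so V_d = 10.7598
Node 0 (S = 80): continuation = 1/1.02·[0.7111·1.5177 + 0.2889·10.7598] = 4.1055; exercise value = 0.0000 ≤ continuation, so V_0 = 4.1055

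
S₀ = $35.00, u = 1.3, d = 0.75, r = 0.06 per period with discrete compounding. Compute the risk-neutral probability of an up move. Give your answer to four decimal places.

p = 0.5636

Risk-neutral probability p = (1 + 0.06 − 0.75)/(1.3 − 0.75) = 0.3100/0.5500 = 0.5636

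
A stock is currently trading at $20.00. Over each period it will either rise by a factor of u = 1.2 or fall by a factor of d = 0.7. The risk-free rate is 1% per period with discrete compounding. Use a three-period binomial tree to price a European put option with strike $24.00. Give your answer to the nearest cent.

Risk-neutral probability p = (1 + 0.01 − 0.7)/(1.2 − 0.7) = 0.3100/0.5000 = 0.6200
Terminal stock prices: S_uuu = 34.56, S_uud = 20.16, S_udd = 11.76, S_ddd = 6.86
Terminal payoffs (K − S): max(-10.56, 0) = 0, max(3.84, 0) = 3.84, max(12.24, 0) = 12.24, max(17.14, 0) = 17.14
Node uu (S = 28.8): V_uu = 1/1.01·[0.6200·0.0000 + 0.3800·3.8400] = 1.4448
Node ud (S = 16.8): V_ud = 1/1.01·[0.6200·3.8400 + 0.3800·12.2400] = 6.9624
Node dd (S = 9.8): V_dd = 1/1.01·[0.6200·12.2400 + 0.3800·17.1400] = 13.9624
Node u (S = 24): V_u = 1/1.01·[0.6200·1.4448 + 0.3800·6.9624] = 3.5064
Node d (S = 14): V_d = 1/1.01·[0.6200·6.9624 + 0.3800·13.9624] = 9.5271
Node 0 (S = 20): V_0 = 1/1.01·[0.6200·3.5064 + 0.3800·9.5271] = 5.7369

$5.74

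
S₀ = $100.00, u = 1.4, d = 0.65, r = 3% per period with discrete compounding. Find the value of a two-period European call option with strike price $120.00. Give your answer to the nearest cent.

$18.39

Risk-neutral probability p = (1 + 0.03 − 0.65)/(1.4 − 0.65) = 0.3800/0.7500 = 0.5067
Terminal stock prices: S_uu = 196, S_ud = 91, S_dd = 42.25
Terminal payoffs (S − K): max(76, 0) = 76, max(-29, 0) = 0, max(-77.75, 0) = 0
Node u (S = 140): V_u = 1/1.03·[0.5067·76.0000 + 0.4933·0.0000] = 37.3851
Node d (S = 65): V_d = 1/1.03·[0.5067·0.0000 + 0.4933·0.0000] = 0.0000
Node 0 (S = 100): V_0 = 1/1.03·[0.5067·37.3851 + 0.4933·0.0000] = 18.3901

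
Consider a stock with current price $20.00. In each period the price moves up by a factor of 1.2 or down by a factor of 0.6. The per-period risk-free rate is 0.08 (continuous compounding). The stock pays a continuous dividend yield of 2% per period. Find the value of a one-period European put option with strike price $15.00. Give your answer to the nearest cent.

Per-period risk-free factor R = e^0.08 = 1.0833; dividend-adjusted growth = e^(0.08−0.02) = 1.0618.
Risk-neutral probability p = (1.0618 − 0.6)/(1.2 − 0.6) = 0.4618/0.6000 = 0.7697
Terminal stock prices: S_u = 24, S_d = 12
Terminal payoffs (K − S): max(-9, 0) = 0, max(3, 0) = 3
Node 0 (S = 20): V_0 = e^(−0.08)·[0.7697·0.0000 + 0.2303·3.0000] = 0.6377

$0.64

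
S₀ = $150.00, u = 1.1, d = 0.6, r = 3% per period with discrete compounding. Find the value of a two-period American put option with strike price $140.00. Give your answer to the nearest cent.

$11.45

Risk-neutral probability p = (1 + 0.03 − 0.6)/(1.1 − 0.6) = 0.4300/0.5000 = 0.8600
Terminal stock prices: S_uu = 181.5, S_ud = 99, S_dd = 54
Terminal payoffs (K − S): max(-41.5, 0) = 0, max(41, 0) = 41, max(86, 0) = 86
Node u (S = 165): continuation = 1/1.03·[0.8600·0.0000 + 0.1400·41.0000] = 5.5728; exercise value = 0.0000 ≤ continuation, so V_u = 5.5728
Node d (S = 90): continuation = 1/1.03·[0.8600·41.0000 + 0.1400·86.0000] = 45.9223; exercise value = 50.0000 > continuation, so V_d = 50.0000 (exercise)
Node 0 (S = 150): continuation = 1/1.03·[0.8600·5.5728 + 0.1400·50.0000] = 11.4491; exercise value = 0.0000 ≤ continuation, so V_0 = 11.4491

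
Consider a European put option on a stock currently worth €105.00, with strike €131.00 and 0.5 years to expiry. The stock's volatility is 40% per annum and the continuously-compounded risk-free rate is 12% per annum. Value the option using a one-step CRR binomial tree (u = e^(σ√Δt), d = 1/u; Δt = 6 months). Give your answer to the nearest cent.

CRR parameters: u = e^(σ√Δt) = e^(0.4·√0.5) = 1.3269, d = 1/u = 0.7536
Per-period rate: rΔt = 0.12·0.5 = 0.06, so R = e^0.06 = 1.0618
Risk-neutral probability p = (e^0.06 − 0.7536)/(1.3269 − 0.7536) = 0.3082/0.5733 = 0.5376
Terminal stock prices: S_u = 139.3, S_d = 79.13
Terminal payoffs (K − S): max(-8.324, 0) = 0, max(51.87, 0) = 51.87
Node 0 (S = 105): V_0 = e^(−0.06)·[0.5376·0.0000 + 0.4624·51.8680] = 22.5858

€22.59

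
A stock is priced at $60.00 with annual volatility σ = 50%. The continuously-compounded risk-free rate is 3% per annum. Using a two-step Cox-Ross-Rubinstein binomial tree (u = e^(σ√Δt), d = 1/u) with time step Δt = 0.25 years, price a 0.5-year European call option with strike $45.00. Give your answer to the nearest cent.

CRR parameters: u = e^(σ√Δt) = e^(0.5·√0.25) = 1.2840, d = 1/u = 0.7788
Per-period rate: rΔt = 0.03·0.25 = 0.0075, so R = e^0.0075 = 1.0075
Risk-neutral probability p = (e^0.0075 − 0.7788)/(1.2840 − 0.7788) = 0.2287/0.5052 = 0.4527
Terminal stock prices: S_uu = 98.92, S_ud = 60, S_dd = 36.39
Terminal payoffs (S − K): max(53.92, 0) = 53.92, max(15, 0) = 15, max(-8.608, 0) = 0
Node u (S = 77.04): V_u = e^(−0.0075)·[0.4527·53.9233 + 0.5473·15.0000] = 32.3778
Node d (S = 46.73): V_d = e^(−0.0075)·[0.4527·15.0000 + 0.5473·0.0000] = 6.7401
Node 0 (S = 60): V_0 = e^(−0.0075)·[0.4527·32.3778 + 0.5473·6.7401] = 18.2098

$18.21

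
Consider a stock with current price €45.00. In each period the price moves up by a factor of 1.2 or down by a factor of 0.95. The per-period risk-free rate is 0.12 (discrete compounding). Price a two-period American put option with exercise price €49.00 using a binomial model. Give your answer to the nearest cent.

€4.00

Risk-neutral probability p = (1 + 0.12 − 0.95)/(1.2 − 0.95) = 0.1700/0.2500 = 0.6800
Terminal stock prices: S_uu = 64.8, S_ud = 51.3, S_dd = 40.61
Terminal payoffs (K − S): max(-15.8, 0) = 0, max(-2.3, 0) = 0, max(8.388, 0) = 8.388
Node u (S = 54): continuation = 1/1.12·[0.6800·0.0000 + 0.3200·0.0000] = 0.0000; exercise value = 0.0000 ≤ continuation, so V_u = 0.0000
Node d (S = 42.75): continuation = 1/1.12·[0.6800·0.0000 + 0.3200·8.3875] = 2.3964; exercise value = 6.2500 > continuation, so V_d = 6.2500 (exercise)
Node 0 (S = 45): continuation = 1/1.12·[0.6800·0.0000 + 0.3200·6.2500] = 1.7857; exercise value = 4.0000 > continuation, so V_0 = 4.0000 (exercise)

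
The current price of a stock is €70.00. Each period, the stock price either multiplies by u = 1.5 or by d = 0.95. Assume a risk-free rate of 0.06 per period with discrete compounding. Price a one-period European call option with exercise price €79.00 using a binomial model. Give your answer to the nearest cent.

Risk-neutral probability p = (1 + 0.06 − 0.95)/(1.5 − 0.95) = 0.1100/0.5500 = 0.2000
Terminal stock prices: S_u = 105, S_d = 66.5
Terminal payoffs (S − K): max(26, 0) = 26, max(-12.5, 0) = 0
Node 0 (S = 70): V_0 = 1/1.06·[0.2000·26.0000 + 0.8000·0.0000] = 4.9057

€4.91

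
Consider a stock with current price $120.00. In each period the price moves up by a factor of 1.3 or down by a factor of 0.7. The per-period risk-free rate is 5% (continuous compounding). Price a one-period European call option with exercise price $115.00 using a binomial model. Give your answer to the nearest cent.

$22.83

Risk-neutral probability p = (e^0.05 − 0.7)/(1.3 − 0.7) = 0.3513/0.6000 = 0.5855
Terminal stock prices: S_u = 156, S_d = 84
Terminal payoffs (S − K): max(41, 0) = 41, max(-31, 0) = 0
Node 0 (S = 120): V_0 = e^(−0.05)·[0.5855·41.0000 + 0.4145·0.0000] = 22.8329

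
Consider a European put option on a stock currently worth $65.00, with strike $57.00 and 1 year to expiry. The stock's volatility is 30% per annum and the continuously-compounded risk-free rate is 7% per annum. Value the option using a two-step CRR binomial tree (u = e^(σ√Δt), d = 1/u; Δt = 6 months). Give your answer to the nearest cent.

$2.97

CRR parameters: u = e^(σ√Δt) = e^(0.3·√0.5) = 1.2363, d = 1/u = 0.8089
Per-period rate: rΔt = 0.07·0.5 = 0.035, so R = e^0.035 = 1.0356
Risk-neutral probability p = (e^0.035 − 0.8089)/(1.2363 − 0.8089) = 0.2268/0.4275 = 0.5305
Terminal stock prices: S_uu = 99.35, S_ud = 65, S_dd = 42.53
Terminal payoffs (K − S): max(-42.35, 0) = 0, max(-8, 0) = 0, max(14.47, 0) = 14.47
Node u (S = 80.36): V_u = e^(−0.035)·[0.5305·0.0000 + 0.4695·0.0000] = 0.0000
Node d (S = 52.58): V_d = e^(−0.035)·[0.5305·0.0000 + 0.4695·14.4737] = 6.5617
Node 0 (S = 65): V_0 = e^(−0.035)·[0.5305·0.0000 + 0.4695·6.5617] = 2.9748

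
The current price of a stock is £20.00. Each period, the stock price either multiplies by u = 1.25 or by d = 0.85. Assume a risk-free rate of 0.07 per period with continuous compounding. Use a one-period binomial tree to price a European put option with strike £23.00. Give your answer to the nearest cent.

£2.48

Risk-neutral probability p = (e^0.07 − 0.85)/(1.25 − 0.85) = 0.2225/0.4000 = 0.5563
Terminal stock prices: S_u = 25, S_d = 17
Terminal payoffs (K − S): max(-2, 0) = 0, max(6, 0) = 6
Node 0 (S = 20): V_0 = e^(−0.07)·[0.5563·0.0000 + 0.4437·6.0000] = 2.4824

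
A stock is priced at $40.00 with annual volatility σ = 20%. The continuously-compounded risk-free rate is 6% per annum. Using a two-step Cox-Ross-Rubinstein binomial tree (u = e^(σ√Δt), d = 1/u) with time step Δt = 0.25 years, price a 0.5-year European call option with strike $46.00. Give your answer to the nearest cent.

CRR parameters: u = e^(σ√Δt) = e^(0.2·√0.25) = 1.1052, d = 1/u = 0.9048
Per-period rate: rΔt = 0.06·0.25 = 0.015, so R = e^0.015 = 1.0151
Risk-neutral probability p = (e^0.015 − 0.9048)/(1.1052 − 0.9048) = 0.1103/0.2003 = 0.5505
Terminal stock prices: S_uu = 48.86, S_ud = 40, S_dd = 32.75
Terminal payoffs (S − K): max(2.856, 0) = 2.856, max(-6, 0) = 0, max(-13.25, 0) = 0
Node u (S = 44.21): V_u = e^(−0.015)·[0.5505·2.8561 + 0.4495·0.0000] = 1.5488
Node d (S = 36.19): V_d = e^(−0.015)·[0.5505·0.0000 + 0.4495·0.0000] = 0.0000
Node 0 (S = 40): V_0 = e^(−0.015)·[0.5505·1.5488 + 0.4495·0.0000] = 0.8398

$0.84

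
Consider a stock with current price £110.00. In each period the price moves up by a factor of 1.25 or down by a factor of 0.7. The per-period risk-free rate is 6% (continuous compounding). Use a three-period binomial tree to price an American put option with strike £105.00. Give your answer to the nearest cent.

Risk-neutral probability p = (e^0.06 − 0.7)/(1.25 − 0.7) = 0.3618/0.5500 = 0.6579
Terminal stock prices: S_uuu = 214.8, S_uud = 120.3, S_udd = 67.37, S_ddd = 37.73
Terminal payoffs (K − S): max(-109.8, 0) = 0, max(-15.31, 0) = 0, max(37.63, 0) = 37.63, max(67.27, 0) = 67.27
Node uu (S = 171.9): continuation = e^(−0.06)·[0.6579·0.0000 + 0.3421·0.0000] = 0.0000; exercise value = 0.0000 ≤ continuation, so V_uu = 0.0000
Node ud (S = 96.25): continuation = e^(−0.06)·[0.6579·0.0000 + 0.3421·37.6250] = 12.1225; exercise value = 8.7500 ≤ continuation, so V_ud = 12.1225
Node dd (S = 53.9): continuation = e^(−0.06)·[0.6579·37.6250 + 0.3421·67.2700] = 44.9853; exercise value = 51.1000 > continuation, so V_dd = 51.1000 (exercise)
Node u (S = 137.5): continuation = e^(−0.06)·[0.6579·0.0000 + 0.3421·12.1225] = 3.9058; exercise value = 0.0000 ≤ continuation, so V_u = 3.9058
Node d (S = 77): continuation = e^(−0.06)·[0.6579·12.1225 + 0.3421·51.1000] = 23.9748; exercise value = 28.0000 > continuation, so V_d = 28.0000 (exercise)
Node 0 (S = 110): continuation = e^(−0.06)·[0.6579·3.9058 + 0.3421·28.0000] = 11.4413; exercise value = 0.0000 ≤ continuation, so V_0 = 11.4413

£11.44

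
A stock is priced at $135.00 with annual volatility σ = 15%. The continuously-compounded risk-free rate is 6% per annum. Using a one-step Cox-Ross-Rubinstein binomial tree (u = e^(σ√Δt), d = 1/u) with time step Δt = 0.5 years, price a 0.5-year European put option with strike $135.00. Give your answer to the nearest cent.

CRR parameters: u = e^(σ√Δt) = e^(0.15·√0.5) = 1.1119, d = 1/u = 0.8994
Per-period rate: rΔt = 0.06·0.5 = 0.03, so R = e^0.03 = 1.0305
Risk-neutral probability p = (e^0.03 − 0.8994)/(1.1119 − 0.8994) = 0.1311/0.2125 = 0.6168
Terminal stock prices: S_u = 150.1, S_d = 121.4
Terminal payoffs (K − S): max(-15.11, 0) = 0, max(13.59, 0) = 13.59
Node 0 (S = 135): V_0 = e^(−0.03)·[0.6168·0.0000 + 0.3832·13.5857] = 5.0521

$5.05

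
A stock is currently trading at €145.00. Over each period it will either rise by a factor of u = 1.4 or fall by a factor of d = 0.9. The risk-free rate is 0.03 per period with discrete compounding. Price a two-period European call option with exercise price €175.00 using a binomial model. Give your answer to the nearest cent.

Risk-neutral probability p = (1 + 0.03 − 0.9)/(1.4 − 0.9) = 0.1300/0.5000 = 0.2600
Terminal stock prices: S_uu = 284.2, S_ud = 182.7, S_dd = 117.5
Terminal payoffs (S − K): max(109.2, 0) = 109.2, max(7.7, 0) = 7.7, max(-57.55, 0) = 0
Node u (S = 203): V_u = 1/1.03·[0.2600·109.2000 + 0.7400·7.7000] = 33.0971
Node d (S = 130.5): V_d = 1/1.03·[0.2600·7.7000 + 0.7400·0.0000] = 1.9437
Node 0 (S = 145): V_0 = 1/1.03·[0.2600·33.0971 + 0.7400·1.9437] = 9.7510

€9.75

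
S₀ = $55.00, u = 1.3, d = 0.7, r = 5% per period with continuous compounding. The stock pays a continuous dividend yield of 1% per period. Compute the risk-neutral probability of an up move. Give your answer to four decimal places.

Per-period risk-free factor R = e^0.05 = 1.0513; dividend-adjusted growth = e^(0.05−0.01) = 1.0408.
Risk-neutral probability p = (1.0408 − 0.7)/(1.3 − 0.7) = 0.3408/0.6000 = 0.5680

p = 0.5680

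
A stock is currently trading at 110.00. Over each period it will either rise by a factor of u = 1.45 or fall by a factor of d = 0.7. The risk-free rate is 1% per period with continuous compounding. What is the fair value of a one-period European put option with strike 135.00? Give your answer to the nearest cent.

Risk-neutral probability p = (e^0.01 − 0.7)/(1.45 − 0.7) = 0.3101/0.7500 = 0.4134
Terminal stock prices: S_u = 159.5, S_d = 77
Terminal payoffs (K − S): max(-24.5, 0) = 0, max(58, 0) = 58
Node 0 (S = 110): V_0 = e^(−0.01)·[0.4134·0.0000 + 0.5866·58.0000] = 33.6843

33.68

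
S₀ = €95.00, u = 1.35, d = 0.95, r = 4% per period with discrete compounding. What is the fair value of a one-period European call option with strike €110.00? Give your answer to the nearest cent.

€3.95

Risk-neutral probability p = (1 + 0.04 − 0.95)/(1.35 − 0.95) = 0.0900/0.4000 = 0.2250
Terminal stock prices: S_u = 128.2, S_d = 90.25
Terminal payoffs (S − K): max(18.25, 0) = 18.25, max(-19.75, 0) = 0
Node 0 (S = 95): V_0 = 1/1.04·[0.2250·18.2500 + 0.7750·0.0000] = 3.9483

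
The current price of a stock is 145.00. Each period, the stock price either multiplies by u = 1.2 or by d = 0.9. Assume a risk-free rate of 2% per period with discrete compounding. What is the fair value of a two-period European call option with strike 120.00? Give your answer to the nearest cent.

30.54

Risk-neutral probability p = (1 + 0.02 − 0.9)/(1.2 − 0.9) = 0.1200/0.3000 = 0.4000
Terminal stock prices: S_uu = 208.8, S_ud = 156.6, S_dd = 117.5
Terminal payoffs (S − K): max(88.8, 0) = 88.8, max(36.6, 0) = 36.6, max(-2.55, 0) = 0
Node u (S = 174): V_u = 1/1.02·[0.4000·88.8000 + 0.6000·36.6000] = 56.3529
Node d (S = 130.5): V_d = 1/1.02·[0.4000·36.6000 + 0.6000·0.0000] = 14.3529
Node 0 (S = 145): V_0 = 1/1.02·[0.4000·56.3529 + 0.6000·14.3529] = 30.5421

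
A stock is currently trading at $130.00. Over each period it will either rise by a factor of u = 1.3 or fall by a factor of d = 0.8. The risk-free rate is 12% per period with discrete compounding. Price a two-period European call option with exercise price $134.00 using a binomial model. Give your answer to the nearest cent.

$28.42

Risk-neutral probability p = (1 + 0.12 − 0.8)/(1.3 − 0.8) = 0.3200/0.5000 = 0.6400
Terminal stock prices: S_uu = 219.7, S_ud = 135.2, S_dd = 83.2
Terminal payoffs (S − K): max(85.7, 0) = 85.7, max(1.2, 0) = 1.2, max(-50.8, 0) = 0
Node u (S = 169): V_u = 1/1.12·[0.6400·85.7000 + 0.3600·1.2000] = 49.3571
Node d (S = 104): V_d = 1/1.12·[0.6400·1.2000 + 0.3600·0.0000] = 0.6857
Node 0 (S = 130): V_0 = 1/1.12·[0.6400·49.3571 + 0.3600·0.6857] = 28.4245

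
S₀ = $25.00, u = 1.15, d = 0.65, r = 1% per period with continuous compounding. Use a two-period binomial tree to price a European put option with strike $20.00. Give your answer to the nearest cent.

$1.24

Risk-neutral probability p = (e^0.01 − 0.65)/(1.15 − 0.65) = 0.3601/0.5000 = 0.7201
Terminal stock prices: S_uu = 33.06, S_ud = 18.69, S_dd = 10.56
Terminal payoffs (K − S): max(-13.06, 0) = 0, max(1.312, 0) = 1.312, max(9.437, 0) = 9.437
Node u (S = 28.75): V_u = e^(−0.01)·[0.7201·0.0000 + 0.2799·1.3125] = 0.3637
Node d (S = 16.25): V_d = e^(−0.01)·[0.7201·1.3125 + 0.2799·9.4375] = 3.5510
Node 0 (S = 25): V_0 = e^(−0.01)·[0.7201·0.3637 + 0.2799·3.5510] = 1.2433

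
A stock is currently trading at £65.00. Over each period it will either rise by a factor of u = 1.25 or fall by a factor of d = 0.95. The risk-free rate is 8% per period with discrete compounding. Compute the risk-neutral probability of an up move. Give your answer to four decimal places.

Risk-neutral probability p = (1 + 0.08 − 0.95)/(1.25 − 0.95) = 0.1300/0.3000 = 0.4333

p = 0.4333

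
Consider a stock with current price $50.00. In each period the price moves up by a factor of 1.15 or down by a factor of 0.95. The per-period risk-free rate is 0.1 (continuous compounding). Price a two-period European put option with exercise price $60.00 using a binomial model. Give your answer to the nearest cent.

Risk-neutral probability p = (e^0.1 − 0.95)/(1.15 − 0.95) = 0.1552/0.2000 = 0.7759
Terminal stock prices: S_uu = 66.12, S_ud = 54.62, S_dd = 45.12
Terminal payoffs (K − S): max(-6.125, 0) = 0, max(5.375, 0) = 5.375, max(14.88, 0) = 14.88
Node u (S = 57.5): V_u = e^(−0.1)·[0.7759·0.0000 + 0.2241·5.3750] = 1.0901
Node d (S = 47.5): V_d = e^(−0.1)·[0.7759·5.3750 + 0.2241·14.8750] = 6.7902
Node 0 (S = 50): V_0 = e^(−0.1)·[0.7759·1.0901 + 0.2241·6.7902] = 2.1425

$2.14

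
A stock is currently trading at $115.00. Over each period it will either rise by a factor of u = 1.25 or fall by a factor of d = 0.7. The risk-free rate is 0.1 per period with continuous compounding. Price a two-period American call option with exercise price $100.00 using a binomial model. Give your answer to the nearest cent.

$35.60

Risk-neutral probability p = (e^0.1 − 0.7)/(1.25 − 0.7) = 0.4052/0.5500 = 0.7367
Terminal stock prices: S_uu = 179.7, S_ud = 100.6, S_dd = 56.35
Terminal payoffs (S − K): max(79.69, 0) = 79.69, max(0.625, 0) = 0.625, max(-43.65, 0) = 0
Node u (S = 143.8): continuation = e^(−0.1)·[0.7367·79.6875 + 0.2633·0.6250] = 53.2663; exercise value = 43.7500 ≤ continuation, so V_u = 53.2663
Node d (S = 80.5): continuation = e^(−0.1)·[0.7367·0.6250 + 0.2633·0.0000] = 0.4166; exercise value = 0.0000 ≤ continuation, so V_d = 0.4166
Node 0 (S = 115): continuation = e^(−0.1)·[0.7367·53.2663 + 0.2633·0.4166] = 35.6050; exercise value = 15.0000 ≤ continuation, so V_0 = 35.6050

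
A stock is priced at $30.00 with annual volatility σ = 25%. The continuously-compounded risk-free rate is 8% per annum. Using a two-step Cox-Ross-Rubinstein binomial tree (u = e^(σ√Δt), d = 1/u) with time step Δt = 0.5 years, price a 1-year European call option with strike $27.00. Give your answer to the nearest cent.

CRR parameters: u = e^(σ√Δt) = e^(0.25·√0.5) = 1.1934, d = 1/u = 0.8380
Per-period rate: rΔt = 0.08·0.5 = 0.04, so R = e^0.04 = 1.0408
Risk-neutral probability p = (e^0.04 − 0.8380)/(1.1934 − 0.8380) = 0.2028/0.3554 = 0.5708
Terminal stock prices: S_uu = 42.72, S_ud = 30, S_dd = 21.07
Terminal payoffs (S − K): max(15.72, 0) = 15.72, max(3, 0) = 3, max(-5.934, 0) = 0
Node u (S = 35.8): V_u = e^(−0.04)·[0.5708·15.7236 + 0.4292·3.0000] = 9.8596
Node d (S = 25.14): V_d = e^(−0.04)·[0.5708·3.0000 + 0.4292·0.0000] = 1.6451
Node 0 (S = 30): V_0 = e^(−0.04)·[0.5708·9.8596 + 0.4292·1.6451] = 6.0852

$6.09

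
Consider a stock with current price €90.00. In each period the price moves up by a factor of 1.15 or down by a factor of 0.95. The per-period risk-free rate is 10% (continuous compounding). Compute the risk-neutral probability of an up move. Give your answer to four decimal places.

Risk-neutral probability p = (e^0.1 − 0.95)/(1.15 − 0.95) = 0.1552/0.2000 = 0.7759

p = 0.7759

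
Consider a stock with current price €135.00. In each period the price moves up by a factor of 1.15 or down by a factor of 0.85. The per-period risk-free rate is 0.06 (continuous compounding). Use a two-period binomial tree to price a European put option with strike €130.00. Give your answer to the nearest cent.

€2.49

Risk-neutral probability p = (e^0.06 − 0.85)/(1.15 − 0.85) = 0.2118/0.3000 = 0.7061
Terminal stock prices: S_uu = 178.5, S_ud = 132, S_dd = 97.54
Terminal payoffs (K − S): max(-48.54, 0) = 0, max(-1.963, 0) = 0, max(32.46, 0) = 32.46
Node u (S = 155.2): V_u = e^(−0.06)·[0.7061·0.0000 + 0.2939·0.0000] = 0.0000
Node d (S = 114.8): V_d = e^(−0.06)·[0.7061·0.0000 + 0.2939·32.4625] = 8.9845
Node 0 (S = 135): V_0 = e^(−0.06)·[0.7061·0.0000 + 0.2939·8.9845] = 2.4866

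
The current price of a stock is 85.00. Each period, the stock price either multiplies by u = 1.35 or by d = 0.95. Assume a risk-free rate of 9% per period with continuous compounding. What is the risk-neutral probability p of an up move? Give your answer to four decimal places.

p = 0.3604

Risk-neutral probability p = (e^0.09 − 0.95)/(1.35 − 0.95) = 0.1442/0.4000 = 0.3604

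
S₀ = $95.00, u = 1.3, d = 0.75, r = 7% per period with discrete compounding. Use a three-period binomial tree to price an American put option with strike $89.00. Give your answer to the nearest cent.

Risk-neutral probability p = (1 + 0.07 − 0.75)/(1.3 − 0.75) = 0.3200/0.5500 = 0.5818
Terminal stock prices: S_uuu = 208.7, S_uud = 120.4, S_udd = 69.47, S_ddd = 40.08
Terminal payoffs (K − S): max(-119.7, 0) = 0, max(-31.41, 0) = 0, max(19.53, 0) = 19.53, max(48.92, 0) = 48.92
Node uu (S = 160.6): continuation = 1/1.07·[0.5818·0.0000 + 0.4182·0.0000] = 0.0000; exercise value = 0.0000 ≤ continuation, so V_uu = 0.0000
Node ud (S = 92.62): continuation = 1/1.07·[0.5818·0.0000 + 0.4182·19.5312] = 7.6333; exercise value = 0.0000 ≤ continuation, so V_ud = 7.6333
Node dd (S = 53.44): continuation = 1/1.07·[0.5818·19.5312 + 0.4182·48.9219] = 29.7401; exercise value = 35.5625 > continuation, so V_dd = 35.5625 (exercise)
Node u (S = 123.5): continuation = 1/1.07·[0.5818·0.0000 + 0.4182·7.6333] = 2.9833; exercise value = 0.0000 ≤ continuation, so V_u = 2.9833
Node d (S = 71.25): continuation = 1/1.07·[0.5818·7.6333 + 0.4182·35.5625] = 18.0493; exercise value = 17.7500 ≤ continuation, so V_d = 18.0493
Node 0 (S = 95): continuation = 1/1.07·[0.5818·2.9833 + 0.4182·18.0493] = 8.6763; exercise value = 0.0000 ≤ continuation, so V_0 = 8.6763

$8.68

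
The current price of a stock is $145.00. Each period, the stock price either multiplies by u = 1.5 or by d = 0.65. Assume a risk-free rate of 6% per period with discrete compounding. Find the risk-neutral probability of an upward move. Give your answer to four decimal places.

Risk-neutral probability p = (1 + 0.06 − 0.65)/(1.5 − 0.65) = 0.4100/0.8500 = 0.4824

p = 0.4824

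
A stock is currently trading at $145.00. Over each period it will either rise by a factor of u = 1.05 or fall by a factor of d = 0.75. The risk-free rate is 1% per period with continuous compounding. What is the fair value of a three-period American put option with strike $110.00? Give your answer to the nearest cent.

Risk-neutral probability p = (e^0.01 − 0.75)/(1.05 − 0.75) = 0.2601/0.3000 = 0.8668
Terminal stock prices: S_uuu = 167.9, S_uud = 119.9, S_udd = 85.64, S_ddd = 61.17
Terminal payoffs (K − S): max(-57.86, 0) = 0, max(-9.897, 0) = 0, max(24.36, 0) = 24.36, max(48.83, 0) = 48.83
Node uu (S = 159.9): continuation = e^(−0.01)·[0.8668·0.0000 + 0.1332·0.0000] = 0.0000; exercise value = 0.0000 ≤ continuation, so V_uu = 0.0000
Node ud (S = 114.2): continuation = e^(−0.01)·[0.8668·0.0000 + 0.1332·24.3594] = 3.2116; exercise value = 0.0000 ≤ continuation, so V_ud = 3.2116
Node dd (S = 81.56): continuation = e^(−0.01)·[0.8668·24.3594 + 0.1332·48.8281] = 27.3430; exercise value = 28.4375 > continuation, so V_dd = 28.4375 (exercise)
Node u (S = 152.2): continuation = e^(−0.01)·[0.8668·0.0000 + 0.1332·3.2116] = 0.4234; exercise value = 0.0000 ≤ continuation, so V_u = 0.4234
Node d (S = 108.8): continuation = e^(−0.01)·[0.8668·3.2116 + 0.1332·28.4375] = 6.5054; exercise value = 1.2500 ≤ continuation, so V_d = 6.5054
Node 0 (S = 145): continuation = e^(−0.01)·[0.8668·0.4234 + 0.1332·6.5054] = 1.2211; exercise value = 0.0000 ≤ continuation, so V_0 = 1.2211

$1.22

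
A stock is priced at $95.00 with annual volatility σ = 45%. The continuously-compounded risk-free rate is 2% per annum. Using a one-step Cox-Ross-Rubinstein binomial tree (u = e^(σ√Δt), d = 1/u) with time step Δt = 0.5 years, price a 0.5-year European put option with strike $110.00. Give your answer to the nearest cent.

$22.81

CRR parameters: u = e^(σ√Δt) = e^(0.45·√0.5) = 1.3746, d = 1/u = 0.7275
Per-period rate: rΔt = 0.02·0.5 = 0.01, so R = e^0.01 = 1.0101
Risk-neutral probability p = (e^0.01 − 0.7275)/(1.3746 − 0.7275) = 0.2826/0.6472 = 0.4366
Terminal stock prices: S_u = 130.6, S_d = 69.11
Terminal payoffs (K − S): max(-20.59, 0) = 0, max(40.89, 0) = 40.89
Node 0 (S = 95): V_0 = e^(−0.01)·[0.4366·0.0000 + 0.5634·40.8914] = 22.8072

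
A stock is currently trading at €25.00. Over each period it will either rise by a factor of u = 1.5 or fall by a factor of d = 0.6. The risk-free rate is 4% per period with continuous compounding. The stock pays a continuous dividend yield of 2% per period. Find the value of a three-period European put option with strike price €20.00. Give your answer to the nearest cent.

Per-period risk-free factor R = e^0.04 = 1.0408; dividend-adjusted growth = e^(0.04−0.02) = 1.0202.
Risk-neutral probability p = (1.0202 − 0.6)/(1.5 − 0.6) = 0.4202/0.9000 = 0.4669
Terminal stock prices: S_uuu = 84.38, S_uud = 33.75, S_udd = 13.5, S_ddd = 5.4
Terminal payoffs (K − S): max(-64.38, 0) = 0, max(-13.75, 0) = 0, max(6.5, 0) = 6.5, max(14.6, 0) = 14.6
Node uu (S = 56.25): V_uu = e^(−0.04)·[0.4669·0.0000 + 0.5331·0.0000] = 0.0000
Node ud (S = 22.5): V_ud = e^(−0.04)·[0.4669·0.0000 + 0.5331·6.5000] = 3.3293
Node dd (S = 9): V_dd = e^(−0.04)·[0.4669·6.5000 + 0.5331·14.6000] = 10.3940
Node u (S = 37.5): V_u = e^(−0.04)·[0.4669·0.0000 + 0.5331·3.3293] = 1.7053
Node d (S = 15): V_d = e^(−0.04)·[0.4669·3.3293 + 0.5331·10.3940] = 6.8174
Node 0 (S = 25): V_0 = e^(−0.04)·[0.4669·1.7053 + 0.5331·6.8174] = 4.2569

€4.26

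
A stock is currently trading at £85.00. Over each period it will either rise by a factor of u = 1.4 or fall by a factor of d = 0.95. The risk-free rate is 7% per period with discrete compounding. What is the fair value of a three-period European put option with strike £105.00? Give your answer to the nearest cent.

Risk-neutral probability p = (1 + 0.07 − 0.95)/(1.4 − 0.95) = 0.1200/0.4500 = 0.2667
Terminal stock prices: S_uuu = 233.2, S_uud = 158.3, S_udd = 107.4, S_ddd = 72.88
Terminal payoffs (K − S): max(-128.2, 0) = 0, max(-53.27, 0) = 0, max(-2.397, 0) = 0, max(32.12, 0) = 32.12
Node uu (S = 166.6): V_uu = 1/1.07·[0.2667·0.0000 + 0.7333·0.0000] = 0.0000
Node ud (S = 113): V_ud = 1/1.07·[0.2667·0.0000 + 0.7333·0.0000] = 0.0000
Node dd (S = 76.71): V_dd = 1/1.07·[0.2667·0.0000 + 0.7333·32.1231] = 22.0158
Node u (S = 119): V_u = 1/1.07·[0.2667·0.0000 + 0.7333·0.0000] = 0.0000
Node d (S = 80.75): V_d = 1/1.07·[0.2667·0.0000 + 0.7333·22.0158] = 15.0887
Node 0 (S = 85): V_0 = 1/1.07·[0.2667·0.0000 + 0.7333·15.0887] = 10.3412

£10.34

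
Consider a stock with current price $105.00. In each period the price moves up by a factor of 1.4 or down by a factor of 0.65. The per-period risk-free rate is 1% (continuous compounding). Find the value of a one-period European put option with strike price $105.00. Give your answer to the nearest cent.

Risk-neutral probability p = (e^0.01 − 0.65)/(1.4 − 0.65) = 0.3601/0.7500 = 0.4801
Terminal stock prices: S_u = 147, S_d = 68.25
Terminal payoffs (K − S): max(-42, 0) = 0, max(36.75, 0) = 36.75
Node 0 (S = 105): V_0 = e^(−0.01)·[0.4801·0.0000 + 0.5199·36.7500] = 18.9174

$18.92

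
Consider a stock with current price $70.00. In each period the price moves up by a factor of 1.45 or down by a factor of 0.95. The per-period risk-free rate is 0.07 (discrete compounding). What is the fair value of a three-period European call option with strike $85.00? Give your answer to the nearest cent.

Risk-neutral probability p = (1 + 0.07 − 0.95)/(1.45 − 0.95) = 0.1200/0.5000 = 0.2400
Terminal stock prices: S_uuu = 213.4, S_uud = 139.8, S_udd = 91.6, S_ddd = 60.02
Terminal payoffs (S − K): max(128.4, 0) = 128.4, max(54.82, 0) = 54.82, max(6.604, 0) = 6.604, max(-24.98, 0) = 0
Node uu (S = 147.2): V_uu = 1/1.07·[0.2400·128.4038 + 0.7600·54.8162] = 67.7357
Node ud (S = 96.42): V_ud = 1/1.07·[0.2400·54.8162 + 0.7600·6.6037] = 16.9857
Node dd (S = 63.17): V_dd = 1/1.07·[0.2400·6.6037 + 0.7600·0.0000] = 1.4812
Node u (S = 101.5): V_u = 1/1.07·[0.2400·67.7357 + 0.7600·16.9857] = 27.2577
Node d (S = 66.5): V_d = 1/1.07·[0.2400·16.9857 + 0.7600·1.4812] = 4.8620
Node 0 (S = 70): V_0 = 1/1.07·[0.2400·27.2577 + 0.7600·4.8620] = 9.5672

$9.57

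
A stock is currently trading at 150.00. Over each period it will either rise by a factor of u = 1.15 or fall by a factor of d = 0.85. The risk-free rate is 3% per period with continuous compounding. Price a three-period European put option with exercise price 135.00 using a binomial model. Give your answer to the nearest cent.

Risk-neutral probability p = (e^0.03 − 0.85)/(1.15 − 0.85) = 0.1805/0.3000 = 0.6015
Terminal stock prices: S_uuu = 228.1, S_uud = 168.6, S_udd = 124.6, S_ddd = 92.12
Terminal payoffs (K − S): max(-93.13, 0) = 0, max(-33.62, 0) = 0, max(10.37, 0) = 10.37, max(42.88, 0) = 42.88
Node uu (S = 198.4): V_uu = e^(−0.03)·[0.6015·0.0000 + 0.3985·0.0000] = 0.0000
Node ud (S = 146.6): V_ud = e^(−0.03)·[0.6015·0.0000 + 0.3985·10.3688] = 4.0097
Node dd (S = 108.4): V_dd = e^(−0.03)·[0.6015·10.3688 + 0.3985·42.8813] = 22.6351
Node u (S = 172.5): V_u = e^(−0.03)·[0.6015·0.0000 + 0.3985·4.0097] = 1.5506
Node d (S = 127.5): V_d = e^(−0.03)·[0.6015·4.0097 + 0.3985·22.6351] = 11.0938
Node 0 (S = 150): V_0 = e^(−0.03)·[0.6015·1.5506 + 0.3985·11.0938] = 5.1952

5.20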